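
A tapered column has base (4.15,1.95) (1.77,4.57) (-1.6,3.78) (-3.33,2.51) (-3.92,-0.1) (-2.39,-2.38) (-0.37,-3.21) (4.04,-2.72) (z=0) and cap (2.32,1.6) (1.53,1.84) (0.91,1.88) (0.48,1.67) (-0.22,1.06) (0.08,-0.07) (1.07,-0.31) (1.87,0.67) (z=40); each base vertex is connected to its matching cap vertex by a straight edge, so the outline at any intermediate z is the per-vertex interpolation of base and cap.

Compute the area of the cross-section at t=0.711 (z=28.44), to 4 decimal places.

Cross-section at t=0.711: each vertex is (1-t)·p0[i] + t·p1[i].
  v1: (1-0.711)·(4.15,1.95) + 0.711·(2.32,1.6) = (2.8489,1.7012)
  v2: (1-0.711)·(1.77,4.57) + 0.711·(1.53,1.84) = (1.5994,2.6290)
  v3: (1-0.711)·(-1.6,3.78) + 0.711·(0.91,1.88) = (0.1846,2.4291)
  v4: (1-0.711)·(-3.33,2.51) + 0.711·(0.48,1.67) = (-0.6211,1.9128)
  v5: (1-0.711)·(-3.92,-0.1) + 0.711·(-0.22,1.06) = (-1.2893,0.7248)
  v6: (1-0.711)·(-2.39,-2.38) + 0.711·(0.08,-0.07) = (-0.6338,-0.7376)
  v7: (1-0.711)·(-0.37,-3.21) + 0.711·(1.07,-0.31) = (0.6538,-1.1481)
  v8: (1-0.711)·(4.04,-2.72) + 0.711·(1.87,0.67) = (2.4971,-0.3097)
Shoelace sum Σ(x_i·y_{i+1} − x_{i+1}·y_i):
  i=1: 2.8489·2.6290 − 1.5994·1.7012 = +4.7688 (running +4.7688)
  i=2: 1.5994·2.4291 − 0.1846·2.6290 = +3.3997 (running +8.1685)
  i=3: 0.1846·1.9128 − -0.6211·2.4291 = +1.8618 (running +10.0303)
  i=4: -0.6211·0.7248 − -1.2893·1.9128 = +2.0160 (running +12.0463)
  i=5: -1.2893·-0.7376 − -0.6338·0.7248 = +1.4103 (running +13.4566)
  i=6: -0.6338·-1.1481 − 0.6538·-0.7376 = +1.2100 (running +14.6666)
  i=7: 0.6538·-0.3097 − 2.4971·-1.1481 = +2.6645 (running +17.3311)
  i=8: 2.4971·1.7012 − 2.8489·-0.3097 = +5.1303 (running +22.4614)
Area = |Σ|/2 = |22.4614|/2 = 11.2307

Area at t=0.711: 11.2307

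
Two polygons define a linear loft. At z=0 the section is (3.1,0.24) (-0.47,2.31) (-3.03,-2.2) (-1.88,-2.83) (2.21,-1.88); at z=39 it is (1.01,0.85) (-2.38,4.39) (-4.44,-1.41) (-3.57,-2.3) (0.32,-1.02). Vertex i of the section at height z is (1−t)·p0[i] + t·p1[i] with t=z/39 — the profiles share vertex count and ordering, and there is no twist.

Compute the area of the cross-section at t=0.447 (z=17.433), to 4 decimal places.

Area at t=0.447: 19.0215

Cross-section at t=0.447: each vertex is (1-t)·p0[i] + t·p1[i].
  v1: (1-0.447)·(3.1,0.24) + 0.447·(1.01,0.85) = (2.1658,0.5127)
  v2: (1-0.447)·(-0.47,2.31) + 0.447·(-2.38,4.39) = (-1.3238,3.2398)
  v3: (1-0.447)·(-3.03,-2.2) + 0.447·(-4.44,-1.41) = (-3.6603,-1.8469)
  v4: (1-0.447)·(-1.88,-2.83) + 0.447·(-3.57,-2.3) = (-2.6354,-2.5931)
  v5: (1-0.447)·(2.21,-1.88) + 0.447·(0.32,-1.02) = (1.3652,-1.4956)
Shoelace sum Σ(x_i·y_{i+1} − x_{i+1}·y_i):
  i=1: 2.1658·3.2398 − -1.3238·0.5127 = +7.6952 (running +7.6952)
  i=2: -1.3238·-1.8469 − -3.6603·3.2398 = +14.3032 (running +21.9985)
  i=3: -3.6603·-2.5931 − -2.6354·-1.8469 = +4.6241 (running +26.6226)
  i=4: -2.6354·-1.4956 − 1.3652·-2.5931 = +7.4815 (running +34.1041)
  i=5: 1.3652·0.5127 − 2.1658·-1.4956 = +3.9390 (running +38.0430)
Area = |Σ|/2 = |38.0430|/2 = 19.0215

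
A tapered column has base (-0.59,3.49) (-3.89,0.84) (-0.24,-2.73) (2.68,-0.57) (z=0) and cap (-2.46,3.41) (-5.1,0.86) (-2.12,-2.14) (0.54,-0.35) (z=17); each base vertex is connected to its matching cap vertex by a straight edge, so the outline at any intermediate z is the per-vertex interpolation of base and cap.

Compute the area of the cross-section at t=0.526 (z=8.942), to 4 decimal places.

Area at t=0.526: 17.6149

Cross-section at t=0.526: each vertex is (1-t)·p0[i] + t·p1[i].
  v1: (1-0.526)·(-0.59,3.49) + 0.526·(-2.46,3.41) = (-1.5736,3.4479)
  v2: (1-0.526)·(-3.89,0.84) + 0.526·(-5.1,0.86) = (-4.5265,0.8505)
  v3: (1-0.526)·(-0.24,-2.73) + 0.526·(-2.12,-2.14) = (-1.2289,-2.4197)
  v4: (1-0.526)·(2.68,-0.57) + 0.526·(0.54,-0.35) = (1.5544,-0.4543)
Shoelace sum Σ(x_i·y_{i+1} − x_{i+1}·y_i):
  i=1: -1.5736·0.8505 − -4.5265·3.4479 = +14.2685 (running +14.2685)
  i=2: -4.5265·-2.4197 − -1.2289·0.8505 = +11.9977 (running +26.2662)
  i=3: -1.2289·-0.4543 − 1.5544·-2.4197 = +4.3193 (running +30.5854)
  i=4: 1.5544·3.4479 − -1.5736·-0.4543 = +4.6444 (running +35.2299)
Area = |Σ|/2 = |35.2299|/2 = 17.6149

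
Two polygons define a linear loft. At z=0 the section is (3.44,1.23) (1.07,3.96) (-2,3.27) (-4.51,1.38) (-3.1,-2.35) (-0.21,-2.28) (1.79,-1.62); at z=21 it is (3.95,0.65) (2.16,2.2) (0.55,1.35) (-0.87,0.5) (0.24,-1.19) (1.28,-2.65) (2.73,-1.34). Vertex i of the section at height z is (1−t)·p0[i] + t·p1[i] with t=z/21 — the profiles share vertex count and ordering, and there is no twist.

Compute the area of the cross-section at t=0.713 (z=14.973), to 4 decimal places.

Cross-section at t=0.713: each vertex is (1-t)·p0[i] + t·p1[i].
  v1: (1-0.713)·(3.44,1.23) + 0.713·(3.95,0.65) = (3.8036,0.8165)
  v2: (1-0.713)·(1.07,3.96) + 0.713·(2.16,2.2) = (1.8472,2.7051)
  v3: (1-0.713)·(-2,3.27) + 0.713·(0.55,1.35) = (-0.1819,1.9010)
  v4: (1-0.713)·(-4.51,1.38) + 0.713·(-0.87,0.5) = (-1.9147,0.7526)
  v5: (1-0.713)·(-3.1,-2.35) + 0.713·(0.24,-1.19) = (-0.7186,-1.5229)
  v6: (1-0.713)·(-0.21,-2.28) + 0.713·(1.28,-2.65) = (0.8524,-2.5438)
  v7: (1-0.713)·(1.79,-1.62) + 0.713·(2.73,-1.34) = (2.4602,-1.4204)
Shoelace sum Σ(x_i·y_{i+1} − x_{i+1}·y_i):
  i=1: 3.8036·2.7051 − 1.8472·0.8165 = +8.7811 (running +8.7811)
  i=2: 1.8472·1.9010 − -0.1819·2.7051 = +4.0035 (running +12.7846)
  i=3: -0.1819·0.7526 − -1.9147·1.9010 = +3.5030 (running +16.2876)
  i=4: -1.9147·-1.5229 − -0.7186·0.7526 = +3.4567 (running +19.7443)
  i=5: -0.7186·-2.5438 − 0.8524·-1.5229 = +3.1260 (running +22.8703)
  i=6: 0.8524·-1.4204 − 2.4602·-2.5438 = +5.0477 (running +27.9180)
  i=7: 2.4602·0.8165 − 3.8036·-1.4204 = +7.4112 (running +35.3292)
Area = |Σ|/2 = |35.3292|/2 = 17.6646

Area at t=0.713: 17.6646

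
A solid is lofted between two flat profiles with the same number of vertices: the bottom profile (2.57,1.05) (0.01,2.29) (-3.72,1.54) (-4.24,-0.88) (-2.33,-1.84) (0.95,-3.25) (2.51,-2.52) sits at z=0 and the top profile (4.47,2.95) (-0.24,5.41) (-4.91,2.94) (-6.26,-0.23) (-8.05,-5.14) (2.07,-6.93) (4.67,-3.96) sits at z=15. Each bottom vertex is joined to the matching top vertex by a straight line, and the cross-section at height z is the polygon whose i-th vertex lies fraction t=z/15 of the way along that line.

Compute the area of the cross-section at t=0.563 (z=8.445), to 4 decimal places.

Area at t=0.563: 67.1209

Cross-section at t=0.563: each vertex is (1-t)·p0[i] + t·p1[i].
  v1: (1-0.563)·(2.57,1.05) + 0.563·(4.47,2.95) = (3.6397,2.1197)
  v2: (1-0.563)·(0.01,2.29) + 0.563·(-0.24,5.41) = (-0.1307,4.0466)
  v3: (1-0.563)·(-3.72,1.54) + 0.563·(-4.91,2.94) = (-4.3900,2.3282)
  v4: (1-0.563)·(-4.24,-0.88) + 0.563·(-6.26,-0.23) = (-5.3773,-0.5141)
  v5: (1-0.563)·(-2.33,-1.84) + 0.563·(-8.05,-5.14) = (-5.5504,-3.6979)
  v6: (1-0.563)·(0.95,-3.25) + 0.563·(2.07,-6.93) = (1.5806,-5.3218)
  v7: (1-0.563)·(2.51,-2.52) + 0.563·(4.67,-3.96) = (3.7261,-3.3307)
Shoelace sum Σ(x_i·y_{i+1} − x_{i+1}·y_i):
  i=1: 3.6397·4.0466 − -0.1307·2.1197 = +15.0054 (running +15.0054)
  i=2: -0.1307·2.3282 − -4.3900·4.0466 = +17.4599 (running +32.4653)
  i=3: -4.3900·-0.5141 − -5.3773·2.3282 = +14.7760 (running +47.2413)
  i=4: -5.3773·-3.6979 − -5.5504·-0.5141 = +17.0314 (running +64.2727)
  i=5: -5.5504·-5.3218 − 1.5806·-3.6979 = +35.3829 (running +99.6556)
  i=6: 1.5806·-3.3307 − 3.7261·-5.3218 = +14.5652 (running +114.2208)
  i=7: 3.7261·2.1197 − 3.6397·-3.3307 = +20.0210 (running +134.2418)
Area = |Σ|/2 = |134.2418|/2 = 67.1209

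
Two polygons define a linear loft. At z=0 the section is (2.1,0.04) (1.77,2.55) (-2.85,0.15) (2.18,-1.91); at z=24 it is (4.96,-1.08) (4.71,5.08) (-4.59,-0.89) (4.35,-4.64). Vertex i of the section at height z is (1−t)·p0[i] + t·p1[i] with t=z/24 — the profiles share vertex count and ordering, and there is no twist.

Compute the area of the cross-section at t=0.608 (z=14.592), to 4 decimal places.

Cross-section at t=0.608: each vertex is (1-t)·p0[i] + t·p1[i].
  v1: (1-0.608)·(2.1,0.04) + 0.608·(4.96,-1.08) = (3.8389,-0.6410)
  v2: (1-0.608)·(1.77,2.55) + 0.608·(4.71,5.08) = (3.5575,4.0882)
  v3: (1-0.608)·(-2.85,0.15) + 0.608·(-4.59,-0.89) = (-3.9079,-0.4823)
  v4: (1-0.608)·(2.18,-1.91) + 0.608·(4.35,-4.64) = (3.4994,-3.5698)
Shoelace sum Σ(x_i·y_{i+1} − x_{i+1}·y_i):
  i=1: 3.8389·4.0882 − 3.5575·-0.6410 = +17.9745 (running +17.9745)
  i=2: 3.5575·-0.4823 − -3.9079·4.0882 = +14.2607 (running +32.2351)
  i=3: -3.9079·-3.5698 − 3.4994·-0.4823 = +15.6385 (running +47.8736)
  i=4: 3.4994·-0.6410 − 3.8389·-3.5698 = +11.4612 (running +59.3348)
Area = |Σ|/2 = |59.3348|/2 = 29.6674

Area at t=0.608: 29.6674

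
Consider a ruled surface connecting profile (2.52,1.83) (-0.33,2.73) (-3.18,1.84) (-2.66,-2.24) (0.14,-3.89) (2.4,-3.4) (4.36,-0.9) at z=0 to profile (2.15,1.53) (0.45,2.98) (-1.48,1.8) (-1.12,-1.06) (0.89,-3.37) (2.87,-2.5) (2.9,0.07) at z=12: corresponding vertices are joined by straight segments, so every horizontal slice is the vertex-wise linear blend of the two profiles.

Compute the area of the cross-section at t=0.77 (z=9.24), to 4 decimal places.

Cross-section at t=0.77: each vertex is (1-t)·p0[i] + t·p1[i].
  v1: (1-0.77)·(2.52,1.83) + 0.77·(2.15,1.53) = (2.2351,1.5990)
  v2: (1-0.77)·(-0.33,2.73) + 0.77·(0.45,2.98) = (0.2706,2.9225)
  v3: (1-0.77)·(-3.18,1.84) + 0.77·(-1.48,1.8) = (-1.8710,1.8092)
  v4: (1-0.77)·(-2.66,-2.24) + 0.77·(-1.12,-1.06) = (-1.4742,-1.3314)
  v5: (1-0.77)·(0.14,-3.89) + 0.77·(0.89,-3.37) = (0.7175,-3.4896)
  v6: (1-0.77)·(2.4,-3.4) + 0.77·(2.87,-2.5) = (2.7619,-2.7070)
  v7: (1-0.77)·(4.36,-0.9) + 0.77·(2.9,0.07) = (3.2358,-0.1531)
Shoelace sum Σ(x_i·y_{i+1} − x_{i+1}·y_i):
  i=1: 2.2351·2.9225 − 0.2706·1.5990 = +6.0994 (running +6.0994)
  i=2: 0.2706·1.8092 − -1.8710·2.9225 = +5.9576 (running +12.0570)
  i=3: -1.8710·-1.3314 − -1.4742·1.8092 = +5.1582 (running +17.2151)
  i=4: -1.4742·-3.4896 − 0.7175·-1.3314 = +6.0996 (running +23.3148)
  i=5: 0.7175·-2.7070 − 2.7619·-3.4896 = +7.6957 (running +31.0104)
  i=6: 2.7619·-0.1531 − 3.2358·-2.7070 = +8.3365 (running +39.3469)
  i=7: 3.2358·1.5990 − 2.2351·-0.1531 = +5.5162 (running +44.8631)
Area = |Σ|/2 = |44.8631|/2 = 22.4316

Area at t=0.77: 22.4316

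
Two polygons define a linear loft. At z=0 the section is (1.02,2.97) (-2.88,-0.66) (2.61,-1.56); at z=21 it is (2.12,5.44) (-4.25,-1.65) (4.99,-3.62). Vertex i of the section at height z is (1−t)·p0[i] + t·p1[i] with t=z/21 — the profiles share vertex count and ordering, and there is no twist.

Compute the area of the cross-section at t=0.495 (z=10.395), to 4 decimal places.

Area at t=0.495: 23.2862

Cross-section at t=0.495: each vertex is (1-t)·p0[i] + t·p1[i].
  v1: (1-0.495)·(1.02,2.97) + 0.495·(2.12,5.44) = (1.5645,4.1927)
  v2: (1-0.495)·(-2.88,-0.66) + 0.495·(-4.25,-1.65) = (-3.5581,-1.1501)
  v3: (1-0.495)·(2.61,-1.56) + 0.495·(4.99,-3.62) = (3.7881,-2.5797)
Shoelace sum Σ(x_i·y_{i+1} − x_{i+1}·y_i):
  i=1: 1.5645·-1.1501 − -3.5581·4.1927 = +13.1188 (running +13.1188)
  i=2: -3.5581·-2.5797 − 3.7881·-1.1501 = +13.5355 (running +26.6543)
  i=3: 3.7881·4.1927 − 1.5645·-2.5797 = +19.9181 (running +46.5724)
Area = |Σ|/2 = |46.5724|/2 = 23.2862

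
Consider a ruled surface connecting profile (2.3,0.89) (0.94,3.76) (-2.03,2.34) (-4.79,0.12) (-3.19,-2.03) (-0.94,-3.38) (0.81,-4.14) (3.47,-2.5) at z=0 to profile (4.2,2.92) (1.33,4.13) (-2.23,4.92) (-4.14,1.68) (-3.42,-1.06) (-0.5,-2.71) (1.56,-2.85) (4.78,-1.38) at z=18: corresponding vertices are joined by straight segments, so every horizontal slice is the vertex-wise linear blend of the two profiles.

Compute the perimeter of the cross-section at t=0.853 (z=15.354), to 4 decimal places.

Perimeter at t=0.853: 25.9801

Cross-section at t=0.853: each vertex is (1-t)·p0[i] + t·p1[i].
  v1: (1-0.853)·(2.3,0.89) + 0.853·(4.2,2.92) = (3.9207,2.6216)
  v2: (1-0.853)·(0.94,3.76) + 0.853·(1.33,4.13) = (1.2727,4.0756)
  v3: (1-0.853)·(-2.03,2.34) + 0.853·(-2.23,4.92) = (-2.2006,4.5407)
  v4: (1-0.853)·(-4.79,0.12) + 0.853·(-4.14,1.68) = (-4.2355,1.4507)
  v5: (1-0.853)·(-3.19,-2.03) + 0.853·(-3.42,-1.06) = (-3.3862,-1.2026)
  v6: (1-0.853)·(-0.94,-3.38) + 0.853·(-0.5,-2.71) = (-0.5647,-2.8085)
  v7: (1-0.853)·(0.81,-4.14) + 0.853·(1.56,-2.85) = (1.4498,-3.0396)
  v8: (1-0.853)·(3.47,-2.5) + 0.853·(4.78,-1.38) = (4.5874,-1.5446)
Perimeter = Σ |v_{i+1} − v_i|:
  edge 1→2: √(-2.6480² + 1.4540²) = 3.0210 (running 3.0210)
  edge 2→3: √(-3.4733² + 0.4651²) = 3.5043 (running 6.5252)
  edge 3→4: √(-2.0349² + -3.0901²) = 3.6999 (running 10.2252)
  edge 4→5: √(0.8494² + -2.6533²) = 2.7859 (running 13.0111)
  edge 5→6: √(2.8215² + -1.6059²) = 3.2465 (running 16.2576)
  edge 6→7: √(2.0144² + -0.2311²) = 2.0276 (running 18.2852)
  edge 7→8: √(3.1377² + 1.4950²) = 3.4756 (running 21.7609)
  edge 8→1: √(-0.6667² + 4.1662²) = 4.2192 (running 25.9801)
Perimeter = 25.9801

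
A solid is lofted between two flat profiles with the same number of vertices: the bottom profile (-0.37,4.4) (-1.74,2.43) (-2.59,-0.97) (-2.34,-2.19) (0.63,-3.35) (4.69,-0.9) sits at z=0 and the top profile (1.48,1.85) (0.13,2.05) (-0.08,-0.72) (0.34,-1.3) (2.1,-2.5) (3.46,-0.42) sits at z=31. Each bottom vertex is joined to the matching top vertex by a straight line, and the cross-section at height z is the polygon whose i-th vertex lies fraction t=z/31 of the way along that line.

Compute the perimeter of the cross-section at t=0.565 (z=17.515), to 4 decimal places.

Perimeter at t=0.565: 16.4030

Cross-section at t=0.565: each vertex is (1-t)·p0[i] + t·p1[i].
  v1: (1-0.565)·(-0.37,4.4) + 0.565·(1.48,1.85) = (0.6752,2.9593)
  v2: (1-0.565)·(-1.74,2.43) + 0.565·(0.13,2.05) = (-0.6835,2.2153)
  v3: (1-0.565)·(-2.59,-0.97) + 0.565·(-0.08,-0.72) = (-1.1719,-0.8287)
  v4: (1-0.565)·(-2.34,-2.19) + 0.565·(0.34,-1.3) = (-0.8258,-1.6871)
  v5: (1-0.565)·(0.63,-3.35) + 0.565·(2.1,-2.5) = (1.4606,-2.8697)
  v6: (1-0.565)·(4.69,-0.9) + 0.565·(3.46,-0.42) = (3.9951,-0.6288)
Perimeter = Σ |v_{i+1} − v_i|:
  edge 1→2: √(-1.3587² + -0.7440²) = 1.5490 (running 1.5490)
  edge 2→3: √(-0.4884² + -3.0440²) = 3.0830 (running 4.6320)
  edge 3→4: √(0.3460² + -0.8584²) = 0.9255 (running 5.5575)
  edge 4→5: √(2.2864² + -1.1826²) = 2.5741 (running 8.1316)
  edge 5→6: √(2.5345² + 2.2409²) = 3.3831 (running 11.5148)
  edge 6→1: √(-3.3198² + 3.5881²) = 4.8883 (running 16.4030)
Perimeter = 16.4030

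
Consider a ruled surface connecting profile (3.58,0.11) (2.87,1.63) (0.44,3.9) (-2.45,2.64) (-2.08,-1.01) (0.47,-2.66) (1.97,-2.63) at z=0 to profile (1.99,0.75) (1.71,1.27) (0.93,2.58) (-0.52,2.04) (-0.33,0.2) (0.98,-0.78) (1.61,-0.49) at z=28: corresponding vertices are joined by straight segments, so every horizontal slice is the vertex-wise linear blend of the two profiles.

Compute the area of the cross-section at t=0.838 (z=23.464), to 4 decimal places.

Area at t=0.838: 8.0314

Cross-section at t=0.838: each vertex is (1-t)·p0[i] + t·p1[i].
  v1: (1-0.838)·(3.58,0.11) + 0.838·(1.99,0.75) = (2.2476,0.6463)
  v2: (1-0.838)·(2.87,1.63) + 0.838·(1.71,1.27) = (1.8979,1.3283)
  v3: (1-0.838)·(0.44,3.9) + 0.838·(0.93,2.58) = (0.8506,2.7938)
  v4: (1-0.838)·(-2.45,2.64) + 0.838·(-0.52,2.04) = (-0.8327,2.1372)
  v5: (1-0.838)·(-2.08,-1.01) + 0.838·(-0.33,0.2) = (-0.6135,0.0040)
  v6: (1-0.838)·(0.47,-2.66) + 0.838·(0.98,-0.78) = (0.8974,-1.0846)
  v7: (1-0.838)·(1.97,-2.63) + 0.838·(1.61,-0.49) = (1.6683,-0.8367)
Shoelace sum Σ(x_i·y_{i+1} − x_{i+1}·y_i):
  i=1: 2.2476·1.3283 − 1.8979·0.6463 = +1.7588 (running +1.7588)
  i=2: 1.8979·2.7938 − 0.8506·1.3283 = +4.1726 (running +5.9314)
  i=3: 0.8506·2.1372 − -0.8327·2.7938 = +4.1443 (running +10.0757)
  i=4: -0.8327·0.0040 − -0.6135·2.1372 = +1.3079 (running +11.3836)
  i=5: -0.6135·-1.0846 − 0.8974·0.0040 = +0.6618 (running +12.0454)
  i=6: 0.8974·-0.8367 − 1.6683·-1.0846 = +1.0586 (running +13.1039)
  i=7: 1.6683·0.6463 − 2.2476·-0.8367 = +2.9588 (running +16.0627)
Area = |Σ|/2 = |16.0627|/2 = 8.0314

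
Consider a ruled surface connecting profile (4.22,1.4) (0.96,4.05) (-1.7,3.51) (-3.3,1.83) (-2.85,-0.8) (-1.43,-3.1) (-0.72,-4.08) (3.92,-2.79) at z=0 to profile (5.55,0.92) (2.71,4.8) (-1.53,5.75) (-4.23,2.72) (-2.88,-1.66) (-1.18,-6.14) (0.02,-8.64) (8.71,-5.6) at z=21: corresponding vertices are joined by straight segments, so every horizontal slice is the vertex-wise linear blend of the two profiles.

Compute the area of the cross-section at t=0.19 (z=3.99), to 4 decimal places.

Area at t=0.19: 54.7149

Cross-section at t=0.19: each vertex is (1-t)·p0[i] + t·p1[i].
  v1: (1-0.19)·(4.22,1.4) + 0.19·(5.55,0.92) = (4.4727,1.3088)
  v2: (1-0.19)·(0.96,4.05) + 0.19·(2.71,4.8) = (1.2925,4.1925)
  v3: (1-0.19)·(-1.7,3.51) + 0.19·(-1.53,5.75) = (-1.6677,3.9356)
  v4: (1-0.19)·(-3.3,1.83) + 0.19·(-4.23,2.72) = (-3.4767,1.9991)
  v5: (1-0.19)·(-2.85,-0.8) + 0.19·(-2.88,-1.66) = (-2.8557,-0.9634)
  v6: (1-0.19)·(-1.43,-3.1) + 0.19·(-1.18,-6.14) = (-1.3825,-3.6776)
  v7: (1-0.19)·(-0.72,-4.08) + 0.19·(0.02,-8.64) = (-0.5794,-4.9464)
  v8: (1-0.19)·(3.92,-2.79) + 0.19·(8.71,-5.6) = (4.8301,-3.3239)
Shoelace sum Σ(x_i·y_{i+1} − x_{i+1}·y_i):
  i=1: 4.4727·4.1925 − 1.2925·1.3088 = +17.0602 (running +17.0602)
  i=2: 1.2925·3.9356 − -1.6677·4.1925 = +12.0786 (running +29.1388)
  i=3: -1.6677·1.9991 − -3.4767·3.9356 = +10.3490 (running +39.4878)
  i=4: -3.4767·-0.9634 − -2.8557·1.9991 = +9.0583 (running +48.5461)
  i=5: -2.8557·-3.6776 − -1.3825·-0.9634 = +9.1702 (running +57.7163)
  i=6: -1.3825·-4.9464 − -0.5794·-3.6776 = +4.7076 (running +62.4239)
  i=7: -0.5794·-3.3239 − 4.8301·-4.9464 = +25.8175 (running +88.2413)
  i=8: 4.8301·1.3088 − 4.4727·-3.3239 = +21.1884 (running +109.4298)
Area = |Σ|/2 = |109.4298|/2 = 54.7149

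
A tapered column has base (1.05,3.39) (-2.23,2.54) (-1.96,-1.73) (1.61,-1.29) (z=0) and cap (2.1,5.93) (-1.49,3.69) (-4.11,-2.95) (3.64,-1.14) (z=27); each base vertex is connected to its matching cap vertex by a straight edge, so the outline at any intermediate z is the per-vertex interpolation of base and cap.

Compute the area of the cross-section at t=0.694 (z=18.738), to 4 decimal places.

Cross-section at t=0.694: each vertex is (1-t)·p0[i] + t·p1[i].
  v1: (1-0.694)·(1.05,3.39) + 0.694·(2.1,5.93) = (1.7787,5.1528)
  v2: (1-0.694)·(-2.23,2.54) + 0.694·(-1.49,3.69) = (-1.7164,3.3381)
  v3: (1-0.694)·(-1.96,-1.73) + 0.694·(-4.11,-2.95) = (-3.4521,-2.5767)
  v4: (1-0.694)·(1.61,-1.29) + 0.694·(3.64,-1.14) = (3.0188,-1.1859)
Shoelace sum Σ(x_i·y_{i+1} − x_{i+1}·y_i):
  i=1: 1.7787·3.3381 − -1.7164·5.1528 = +14.7819 (running +14.7819)
  i=2: -1.7164·-2.5767 − -3.4521·3.3381 = +15.9462 (running +30.7281)
  i=3: -3.4521·-1.1859 − 3.0188·-2.5767 = +11.8724 (running +42.6004)
  i=4: 3.0188·5.1528 − 1.7787·-1.1859 = +17.6646 (running +60.2650)
Area = |Σ|/2 = |60.2650|/2 = 30.1325

Area at t=0.694: 30.1325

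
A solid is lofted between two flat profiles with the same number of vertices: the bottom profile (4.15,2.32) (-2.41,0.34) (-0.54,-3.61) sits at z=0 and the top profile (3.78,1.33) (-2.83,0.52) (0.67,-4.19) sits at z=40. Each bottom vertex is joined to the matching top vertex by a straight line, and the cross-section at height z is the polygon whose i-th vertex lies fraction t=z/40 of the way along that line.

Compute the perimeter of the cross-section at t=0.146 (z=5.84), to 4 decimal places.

Cross-section at t=0.146: each vertex is (1-t)·p0[i] + t·p1[i].
  v1: (1-0.146)·(4.15,2.32) + 0.146·(3.78,1.33) = (4.0960,2.1755)
  v2: (1-0.146)·(-2.41,0.34) + 0.146·(-2.83,0.52) = (-2.4713,0.3663)
  v3: (1-0.146)·(-0.54,-3.61) + 0.146·(0.67,-4.19) = (-0.3633,-3.6947)
Perimeter = Σ |v_{i+1} − v_i|:
  edge 1→2: √(-6.5673² + -1.8092²) = 6.8119 (running 6.8119)
  edge 2→3: √(2.1080² + -4.0610²) = 4.5755 (running 11.3874)
  edge 3→1: √(4.4593² + 5.8701²) = 7.3718 (running 18.7593)
Perimeter = 18.7593

Perimeter at t=0.146: 18.7593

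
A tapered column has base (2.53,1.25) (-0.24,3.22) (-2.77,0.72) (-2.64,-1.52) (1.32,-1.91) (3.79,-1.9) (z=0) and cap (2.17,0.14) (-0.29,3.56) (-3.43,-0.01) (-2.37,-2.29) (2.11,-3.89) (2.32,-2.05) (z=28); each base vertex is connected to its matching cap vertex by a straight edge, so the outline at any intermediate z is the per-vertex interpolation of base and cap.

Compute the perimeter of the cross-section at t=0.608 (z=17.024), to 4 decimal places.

Cross-section at t=0.608: each vertex is (1-t)·p0[i] + t·p1[i].
  v1: (1-0.608)·(2.53,1.25) + 0.608·(2.17,0.14) = (2.3111,0.5751)
  v2: (1-0.608)·(-0.24,3.22) + 0.608·(-0.29,3.56) = (-0.2704,3.4267)
  v3: (1-0.608)·(-2.77,0.72) + 0.608·(-3.43,-0.01) = (-3.1713,0.2762)
  v4: (1-0.608)·(-2.64,-1.52) + 0.608·(-2.37,-2.29) = (-2.4758,-1.9882)
  v5: (1-0.608)·(1.32,-1.91) + 0.608·(2.11,-3.89) = (1.8003,-3.1138)
  v6: (1-0.608)·(3.79,-1.9) + 0.608·(2.32,-2.05) = (2.8962,-1.9912)
Perimeter = Σ |v_{i+1} − v_i|:
  edge 1→2: √(-2.5815² + 2.8516²) = 3.8465 (running 3.8465)
  edge 2→3: √(-2.9009² + -3.1506²) = 4.2827 (running 8.1292)
  edge 3→4: √(0.6954² + -2.2643²) = 2.3687 (running 10.4979)
  edge 4→5: √(4.2762² + -1.1257²) = 4.4218 (running 14.9197)
  edge 5→6: √(1.0959² + 1.1226²) = 1.5689 (running 16.4886)
  edge 6→1: √(-0.5851² + 2.5663²) = 2.6322 (running 19.1208)
Perimeter = 19.1208

Perimeter at t=0.608: 19.1208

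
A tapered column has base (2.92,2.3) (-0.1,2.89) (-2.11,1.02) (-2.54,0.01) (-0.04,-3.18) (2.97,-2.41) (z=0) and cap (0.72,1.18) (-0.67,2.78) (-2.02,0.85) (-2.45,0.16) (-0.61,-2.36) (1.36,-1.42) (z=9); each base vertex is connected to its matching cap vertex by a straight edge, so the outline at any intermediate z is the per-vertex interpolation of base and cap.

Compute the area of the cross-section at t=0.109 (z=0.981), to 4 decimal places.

Area at t=0.109: 22.6890

Cross-section at t=0.109: each vertex is (1-t)·p0[i] + t·p1[i].
  v1: (1-0.109)·(2.92,2.3) + 0.109·(0.72,1.18) = (2.6802,2.1779)
  v2: (1-0.109)·(-0.1,2.89) + 0.109·(-0.67,2.78) = (-0.1621,2.8780)
  v3: (1-0.109)·(-2.11,1.02) + 0.109·(-2.02,0.85) = (-2.1002,1.0015)
  v4: (1-0.109)·(-2.54,0.01) + 0.109·(-2.45,0.16) = (-2.5302,0.0263)
  v5: (1-0.109)·(-0.04,-3.18) + 0.109·(-0.61,-2.36) = (-0.1021,-3.0906)
  v6: (1-0.109)·(2.97,-2.41) + 0.109·(1.36,-1.42) = (2.7945,-2.3021)
Shoelace sum Σ(x_i·y_{i+1} − x_{i+1}·y_i):
  i=1: 2.6802·2.8780 − -0.1621·2.1779 = +8.0667 (running +8.0667)
  i=2: -0.1621·1.0015 − -2.1002·2.8780 = +5.8820 (running +13.9487)
  i=3: -2.1002·0.0263 − -2.5302·1.0015 = +2.4786 (running +16.4273)
  i=4: -2.5302·-3.0906 − -0.1021·0.0263 = +7.8225 (running +24.2499)
  i=5: -0.1021·-2.3021 − 2.7945·-3.0906 = +8.8719 (running +33.1217)
  i=6: 2.7945·2.1779 − 2.6802·-2.3021 = +12.2563 (running +45.3780)
Area = |Σ|/2 = |45.3780|/2 = 22.6890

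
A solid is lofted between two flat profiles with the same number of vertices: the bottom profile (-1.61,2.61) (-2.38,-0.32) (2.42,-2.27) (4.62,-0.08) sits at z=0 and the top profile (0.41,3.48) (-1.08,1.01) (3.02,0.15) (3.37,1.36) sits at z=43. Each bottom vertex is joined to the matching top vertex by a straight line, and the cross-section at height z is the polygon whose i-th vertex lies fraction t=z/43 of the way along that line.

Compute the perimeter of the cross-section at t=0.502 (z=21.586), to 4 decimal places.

Cross-section at t=0.502: each vertex is (1-t)·p0[i] + t·p1[i].
  v1: (1-0.502)·(-1.61,2.61) + 0.502·(0.41,3.48) = (-0.5960,3.0467)
  v2: (1-0.502)·(-2.38,-0.32) + 0.502·(-1.08,1.01) = (-1.7274,0.3477)
  v3: (1-0.502)·(2.42,-2.27) + 0.502·(3.02,0.15) = (2.7212,-1.0552)
  v4: (1-0.502)·(4.62,-0.08) + 0.502·(3.37,1.36) = (3.9925,0.6429)
Perimeter = Σ |v_{i+1} − v_i|:
  edge 1→2: √(-1.1314² + -2.6991²) = 2.9266 (running 2.9266)
  edge 2→3: √(4.4486² + -1.4028²) = 4.6645 (running 7.5912)
  edge 3→4: √(1.2713² + 1.6980²) = 2.1212 (running 9.7124)
  edge 4→1: √(-4.5885² + 2.4039²) = 5.1800 (running 14.8924)
Perimeter = 14.8924

Perimeter at t=0.502: 14.8924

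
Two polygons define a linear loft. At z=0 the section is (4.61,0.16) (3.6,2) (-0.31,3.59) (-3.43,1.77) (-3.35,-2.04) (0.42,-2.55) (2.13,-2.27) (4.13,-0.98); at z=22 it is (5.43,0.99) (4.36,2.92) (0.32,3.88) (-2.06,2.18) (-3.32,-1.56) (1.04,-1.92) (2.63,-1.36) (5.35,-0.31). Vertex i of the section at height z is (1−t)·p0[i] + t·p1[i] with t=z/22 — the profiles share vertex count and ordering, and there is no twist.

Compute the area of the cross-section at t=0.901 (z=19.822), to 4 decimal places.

Area at t=0.901: 35.9446

Cross-section at t=0.901: each vertex is (1-t)·p0[i] + t·p1[i].
  v1: (1-0.901)·(4.61,0.16) + 0.901·(5.43,0.99) = (5.3488,0.9078)
  v2: (1-0.901)·(3.6,2) + 0.901·(4.36,2.92) = (4.2848,2.8289)
  v3: (1-0.901)·(-0.31,3.59) + 0.901·(0.32,3.88) = (0.2576,3.8513)
  v4: (1-0.901)·(-3.43,1.77) + 0.901·(-2.06,2.18) = (-2.1956,2.1394)
  v5: (1-0.901)·(-3.35,-2.04) + 0.901·(-3.32,-1.56) = (-3.3230,-1.6075)
  v6: (1-0.901)·(0.42,-2.55) + 0.901·(1.04,-1.92) = (0.9786,-1.9824)
  v7: (1-0.901)·(2.13,-2.27) + 0.901·(2.63,-1.36) = (2.5805,-1.4501)
  v8: (1-0.901)·(4.13,-0.98) + 0.901·(5.35,-0.31) = (5.2292,-0.3763)
Shoelace sum Σ(x_i·y_{i+1} − x_{i+1}·y_i):
  i=1: 5.3488·2.8289 − 4.2848·0.9078 = +11.2416 (running +11.2416)
  i=2: 4.2848·3.8513 − 0.2576·2.8289 = +15.7730 (running +27.0146)
  i=3: 0.2576·2.1394 − -2.1956·3.8513 = +9.0072 (running +36.0218)
  i=4: -2.1956·-1.6075 − -3.3230·2.1394 = +10.6387 (running +46.6605)
  i=5: -3.3230·-1.9824 − 0.9786·-1.6075 = +8.1605 (running +54.8210)
  i=6: 0.9786·-1.4501 − 2.5805·-1.9824 = +3.6964 (running +58.5174)
  i=7: 2.5805·-0.3763 − 5.2292·-1.4501 = +6.6117 (running +65.1291)
  i=8: 5.2292·0.9078 − 5.3488·-0.3763 = +6.7602 (running +71.8893)
Area = |Σ|/2 = |71.8893|/2 = 35.9446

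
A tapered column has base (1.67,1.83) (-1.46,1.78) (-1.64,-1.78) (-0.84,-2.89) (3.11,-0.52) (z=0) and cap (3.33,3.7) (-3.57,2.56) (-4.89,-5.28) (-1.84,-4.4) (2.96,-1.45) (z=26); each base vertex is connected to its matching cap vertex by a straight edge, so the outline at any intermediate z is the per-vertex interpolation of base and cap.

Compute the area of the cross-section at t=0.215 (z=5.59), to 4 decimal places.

Area at t=0.215: 20.7248

Cross-section at t=0.215: each vertex is (1-t)·p0[i] + t·p1[i].
  v1: (1-0.215)·(1.67,1.83) + 0.215·(3.33,3.7) = (2.0269,2.2321)
  v2: (1-0.215)·(-1.46,1.78) + 0.215·(-3.57,2.56) = (-1.9137,1.9477)
  v3: (1-0.215)·(-1.64,-1.78) + 0.215·(-4.89,-5.28) = (-2.3388,-2.5325)
  v4: (1-0.215)·(-0.84,-2.89) + 0.215·(-1.84,-4.4) = (-1.0550,-3.2147)
  v5: (1-0.215)·(3.11,-0.52) + 0.215·(2.96,-1.45) = (3.0777,-0.7199)
Shoelace sum Σ(x_i·y_{i+1} − x_{i+1}·y_i):
  i=1: 2.0269·1.9477 − -1.9137·2.2321 = +8.2192 (running +8.2192)
  i=2: -1.9137·-2.5325 − -2.3388·1.9477 = +9.4015 (running +17.6207)
  i=3: -2.3388·-3.2147 − -1.0550·-2.5325 = +4.8465 (running +22.4671)
  i=4: -1.0550·-0.7199 − 3.0777·-3.2147 = +10.6534 (running +33.1206)
  i=5: 3.0777·2.2321 − 2.0269·-0.7199 = +8.3290 (running +41.4495)
Area = |Σ|/2 = |41.4495|/2 = 20.7248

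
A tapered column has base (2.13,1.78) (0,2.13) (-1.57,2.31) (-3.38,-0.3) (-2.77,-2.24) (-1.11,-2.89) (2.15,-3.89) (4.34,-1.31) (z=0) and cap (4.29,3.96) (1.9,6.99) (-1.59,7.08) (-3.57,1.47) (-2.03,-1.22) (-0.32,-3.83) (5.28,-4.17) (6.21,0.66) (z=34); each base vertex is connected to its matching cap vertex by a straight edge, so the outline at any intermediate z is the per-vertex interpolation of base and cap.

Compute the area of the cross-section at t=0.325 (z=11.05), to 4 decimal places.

Cross-section at t=0.325: each vertex is (1-t)·p0[i] + t·p1[i].
  v1: (1-0.325)·(2.13,1.78) + 0.325·(4.29,3.96) = (2.8320,2.4885)
  v2: (1-0.325)·(0,2.13) + 0.325·(1.9,6.99) = (0.6175,3.7095)
  v3: (1-0.325)·(-1.57,2.31) + 0.325·(-1.59,7.08) = (-1.5765,3.8603)
  v4: (1-0.325)·(-3.38,-0.3) + 0.325·(-3.57,1.47) = (-3.4417,0.2752)
  v5: (1-0.325)·(-2.77,-2.24) + 0.325·(-2.03,-1.22) = (-2.5295,-1.9085)
  v6: (1-0.325)·(-1.11,-2.89) + 0.325·(-0.32,-3.83) = (-0.8533,-3.1955)
  v7: (1-0.325)·(2.15,-3.89) + 0.325·(5.28,-4.17) = (3.1673,-3.9810)
  v8: (1-0.325)·(4.34,-1.31) + 0.325·(6.21,0.66) = (4.9478,-0.6698)
Shoelace sum Σ(x_i·y_{i+1} − x_{i+1}·y_i):
  i=1: 2.8320·3.7095 − 0.6175·2.4885 = +8.9687 (running +8.9687)
  i=2: 0.6175·3.8603 − -1.5765·3.7095 = +8.2317 (running +17.2004)
  i=3: -1.5765·0.2752 − -3.4417·3.8603 = +12.8521 (running +30.0525)
  i=4: -3.4417·-1.9085 − -2.5295·0.2752 = +7.2648 (running +37.3173)
  i=5: -2.5295·-3.1955 − -0.8533·-1.9085 = +6.4546 (running +43.7719)
  i=6: -0.8533·-3.9810 − 3.1673·-3.1955 = +13.5177 (running +57.2896)
  i=7: 3.1673·-0.6698 − 4.9478·-3.9810 = +17.5757 (running +74.8653)
  i=8: 4.9478·2.4885 − 2.8320·-0.6698 = +14.2092 (running +89.0746)
Area = |Σ|/2 = |89.0746|/2 = 44.5373

Area at t=0.325: 44.5373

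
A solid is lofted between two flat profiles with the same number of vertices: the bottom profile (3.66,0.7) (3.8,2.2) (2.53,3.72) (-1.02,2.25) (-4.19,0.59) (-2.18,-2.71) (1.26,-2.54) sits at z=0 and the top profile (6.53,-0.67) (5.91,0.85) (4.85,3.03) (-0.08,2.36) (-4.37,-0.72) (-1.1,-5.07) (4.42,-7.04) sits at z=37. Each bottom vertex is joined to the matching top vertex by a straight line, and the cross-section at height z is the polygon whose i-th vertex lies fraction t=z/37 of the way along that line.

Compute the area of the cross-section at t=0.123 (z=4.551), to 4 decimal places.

Cross-section at t=0.123: each vertex is (1-t)·p0[i] + t·p1[i].
  v1: (1-0.123)·(3.66,0.7) + 0.123·(6.53,-0.67) = (4.0130,0.5315)
  v2: (1-0.123)·(3.8,2.2) + 0.123·(5.91,0.85) = (4.0595,2.0340)
  v3: (1-0.123)·(2.53,3.72) + 0.123·(4.85,3.03) = (2.8154,3.6351)
  v4: (1-0.123)·(-1.02,2.25) + 0.123·(-0.08,2.36) = (-0.9044,2.2635)
  v5: (1-0.123)·(-4.19,0.59) + 0.123·(-4.37,-0.72) = (-4.2121,0.4289)
  v6: (1-0.123)·(-2.18,-2.71) + 0.123·(-1.1,-5.07) = (-2.0472,-3.0003)
  v7: (1-0.123)·(1.26,-2.54) + 0.123·(4.42,-7.04) = (1.6487,-3.0935)
Shoelace sum Σ(x_i·y_{i+1} − x_{i+1}·y_i):
  i=1: 4.0130·2.0340 − 4.0595·0.5315 = +6.0047 (running +6.0047)
  i=2: 4.0595·3.6351 − 2.8154·2.0340 = +9.0306 (running +15.0353)
  i=3: 2.8154·2.2635 − -0.9044·3.6351 = +9.6602 (running +24.6955)
  i=4: -0.9044·0.4289 − -4.2121·2.2635 = +9.1464 (running +33.8419)
  i=5: -4.2121·-3.0003 − -2.0472·0.4289 = +13.5156 (running +47.3575)
  i=6: -2.0472·-3.0935 − 1.6487·-3.0003 = +11.2794 (running +58.6369)
  i=7: 1.6487·0.5315 − 4.0130·-3.0935 = +13.2905 (running +71.9274)
Area = |Σ|/2 = |71.9274|/2 = 35.9637

Area at t=0.123: 35.9637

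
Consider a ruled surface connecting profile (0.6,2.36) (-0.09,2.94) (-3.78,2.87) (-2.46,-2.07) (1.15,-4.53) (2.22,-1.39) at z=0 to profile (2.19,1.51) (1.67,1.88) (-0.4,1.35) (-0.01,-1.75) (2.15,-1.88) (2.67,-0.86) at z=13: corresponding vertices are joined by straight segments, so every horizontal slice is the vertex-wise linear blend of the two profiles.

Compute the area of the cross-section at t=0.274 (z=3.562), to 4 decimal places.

Area at t=0.274: 21.7605

Cross-section at t=0.274: each vertex is (1-t)·p0[i] + t·p1[i].
  v1: (1-0.274)·(0.6,2.36) + 0.274·(2.19,1.51) = (1.0357,2.1271)
  v2: (1-0.274)·(-0.09,2.94) + 0.274·(1.67,1.88) = (0.3922,2.6496)
  v3: (1-0.274)·(-3.78,2.87) + 0.274·(-0.4,1.35) = (-2.8539,2.4535)
  v4: (1-0.274)·(-2.46,-2.07) + 0.274·(-0.01,-1.75) = (-1.7887,-1.9823)
  v5: (1-0.274)·(1.15,-4.53) + 0.274·(2.15,-1.88) = (1.4240,-3.8039)
  v6: (1-0.274)·(2.22,-1.39) + 0.274·(2.67,-0.86) = (2.3433,-1.2448)
Shoelace sum Σ(x_i·y_{i+1} − x_{i+1}·y_i):
  i=1: 1.0357·2.6496 − 0.3922·2.1271 = +1.9097 (running +1.9097)
  i=2: 0.3922·2.4535 − -2.8539·2.6496 = +8.5239 (running +10.4336)
  i=3: -2.8539·-1.9823 − -1.7887·2.4535 = +10.0459 (running +20.4795)
  i=4: -1.7887·-3.8039 − 1.4240·-1.9823 = +9.6269 (running +30.1064)
  i=5: 1.4240·-1.2448 − 2.3433·-3.8039 = +7.1411 (running +37.2475)
  i=6: 2.3433·2.1271 − 1.0357·-1.2448 = +6.2736 (running +43.5211)
Area = |Σ|/2 = |43.5211|/2 = 21.7605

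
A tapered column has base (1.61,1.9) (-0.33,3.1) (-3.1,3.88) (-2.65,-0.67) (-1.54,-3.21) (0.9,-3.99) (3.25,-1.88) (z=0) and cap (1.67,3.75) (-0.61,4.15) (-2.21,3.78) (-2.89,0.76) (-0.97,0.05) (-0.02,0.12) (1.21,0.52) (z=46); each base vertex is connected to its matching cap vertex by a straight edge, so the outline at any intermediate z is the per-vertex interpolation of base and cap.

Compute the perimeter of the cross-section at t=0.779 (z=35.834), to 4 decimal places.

Cross-section at t=0.779: each vertex is (1-t)·p0[i] + t·p1[i].
  v1: (1-0.779)·(1.61,1.9) + 0.779·(1.67,3.75) = (1.6567,3.3411)
  v2: (1-0.779)·(-0.33,3.1) + 0.779·(-0.61,4.15) = (-0.5481,3.9180)
  v3: (1-0.779)·(-3.1,3.88) + 0.779·(-2.21,3.78) = (-2.4067,3.8021)
  v4: (1-0.779)·(-2.65,-0.67) + 0.779·(-2.89,0.76) = (-2.8370,0.4440)
  v5: (1-0.779)·(-1.54,-3.21) + 0.779·(-0.97,0.05) = (-1.0960,-0.6705)
  v6: (1-0.779)·(0.9,-3.99) + 0.779·(-0.02,0.12) = (0.1833,-0.7883)
  v7: (1-0.779)·(3.25,-1.88) + 0.779·(1.21,0.52) = (1.6608,-0.0104)
Perimeter = Σ |v_{i+1} − v_i|:
  edge 1→2: √(-2.2049² + 0.5768²) = 2.2791 (running 2.2791)
  edge 2→3: √(-1.8586² + -0.1159²) = 1.8622 (running 4.1412)
  edge 3→4: √(-0.4303² + -3.3581²) = 3.3856 (running 7.5268)
  edge 4→5: √(1.7410² + -1.1144²) = 2.0671 (running 9.5939)
  edge 5→6: √(1.2793² + -0.1179²) = 1.2847 (running 10.8786)
  edge 6→7: √(1.4775² + 0.7779²) = 1.6698 (running 12.5484)
  edge 7→1: √(-0.0041² + 3.3515²) = 3.3516 (running 15.9000)
Perimeter = 15.9000

Perimeter at t=0.779: 15.9000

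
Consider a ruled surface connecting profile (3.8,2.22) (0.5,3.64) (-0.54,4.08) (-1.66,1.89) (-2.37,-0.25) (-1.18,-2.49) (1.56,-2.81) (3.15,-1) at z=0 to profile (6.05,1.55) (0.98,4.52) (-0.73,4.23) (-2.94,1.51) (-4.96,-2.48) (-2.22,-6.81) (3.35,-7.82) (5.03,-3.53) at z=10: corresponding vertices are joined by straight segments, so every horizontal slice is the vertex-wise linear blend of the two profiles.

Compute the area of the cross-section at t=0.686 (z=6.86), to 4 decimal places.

Area at t=0.686: 68.5724

Cross-section at t=0.686: each vertex is (1-t)·p0[i] + t·p1[i].
  v1: (1-0.686)·(3.8,2.22) + 0.686·(6.05,1.55) = (5.3435,1.7604)
  v2: (1-0.686)·(0.5,3.64) + 0.686·(0.98,4.52) = (0.8293,4.2437)
  v3: (1-0.686)·(-0.54,4.08) + 0.686·(-0.73,4.23) = (-0.6703,4.1829)
  v4: (1-0.686)·(-1.66,1.89) + 0.686·(-2.94,1.51) = (-2.5381,1.6293)
  v5: (1-0.686)·(-2.37,-0.25) + 0.686·(-4.96,-2.48) = (-4.1467,-1.7798)
  v6: (1-0.686)·(-1.18,-2.49) + 0.686·(-2.22,-6.81) = (-1.8934,-5.4535)
  v7: (1-0.686)·(1.56,-2.81) + 0.686·(3.35,-7.82) = (2.7879,-6.2469)
  v8: (1-0.686)·(3.15,-1) + 0.686·(5.03,-3.53) = (4.4397,-2.7356)
Shoelace sum Σ(x_i·y_{i+1} − x_{i+1}·y_i):
  i=1: 5.3435·4.2437 − 0.8293·1.7604 = +21.2163 (running +21.2163)
  i=2: 0.8293·4.1829 − -0.6703·4.2437 = +6.3135 (running +27.5298)
  i=3: -0.6703·1.6293 − -2.5381·4.1829 = +9.5243 (running +37.0541)
  i=4: -2.5381·-1.7798 − -4.1467·1.6293 = +11.2736 (running +48.3277)
  i=5: -4.1467·-5.4535 − -1.8934·-1.7798 = +19.2444 (running +67.5721)
  i=6: -1.8934·-6.2469 − 2.7879·-5.4535 = +27.0321 (running +94.6043)
  i=7: 2.7879·-2.7356 − 4.4397·-6.2469 = +20.1074 (running +114.7117)
  i=8: 4.4397·1.7604 − 5.3435·-2.7356 = +22.4331 (running +137.1448)
Area = |Σ|/2 = |137.1448|/2 = 68.5724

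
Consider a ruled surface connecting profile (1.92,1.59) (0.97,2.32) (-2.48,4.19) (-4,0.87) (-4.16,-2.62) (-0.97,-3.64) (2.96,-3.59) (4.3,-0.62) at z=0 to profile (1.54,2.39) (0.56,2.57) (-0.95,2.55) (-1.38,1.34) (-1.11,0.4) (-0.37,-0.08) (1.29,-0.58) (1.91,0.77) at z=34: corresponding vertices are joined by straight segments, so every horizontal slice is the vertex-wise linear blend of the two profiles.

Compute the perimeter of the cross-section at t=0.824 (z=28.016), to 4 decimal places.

Cross-section at t=0.824: each vertex is (1-t)·p0[i] + t·p1[i].
  v1: (1-0.824)·(1.92,1.59) + 0.824·(1.54,2.39) = (1.6069,2.2492)
  v2: (1-0.824)·(0.97,2.32) + 0.824·(0.56,2.57) = (0.6322,2.5260)
  v3: (1-0.824)·(-2.48,4.19) + 0.824·(-0.95,2.55) = (-1.2193,2.8386)
  v4: (1-0.824)·(-4,0.87) + 0.824·(-1.38,1.34) = (-1.8411,1.2573)
  v5: (1-0.824)·(-4.16,-2.62) + 0.824·(-1.11,0.4) = (-1.6468,-0.1315)
  v6: (1-0.824)·(-0.97,-3.64) + 0.824·(-0.37,-0.08) = (-0.4756,-0.7066)
  v7: (1-0.824)·(2.96,-3.59) + 0.824·(1.29,-0.58) = (1.5839,-1.1098)
  v8: (1-0.824)·(4.3,-0.62) + 0.824·(1.91,0.77) = (2.3306,0.5254)
Perimeter = Σ |v_{i+1} − v_i|:
  edge 1→2: √(-0.9747² + 0.2768²) = 1.0133 (running 1.0133)
  edge 2→3: √(-1.8514² + 0.3126²) = 1.8777 (running 2.8909)
  edge 3→4: √(-0.6218² + -1.5814²) = 1.6992 (running 4.5901)
  edge 4→5: √(0.1943² + -1.3888²) = 1.4023 (running 5.9925)
  edge 5→6: √(1.1712² + -0.5750²) = 1.3048 (running 7.2972)
  edge 6→7: √(2.0595² + -0.4032²) = 2.0986 (running 9.3958)
  edge 7→8: √(0.7467² + 1.6351²) = 1.7976 (running 11.1934)
  edge 8→1: √(-0.7238² + 1.7238²) = 1.8696 (running 13.0630)
Perimeter = 13.0630

Perimeter at t=0.824: 13.0630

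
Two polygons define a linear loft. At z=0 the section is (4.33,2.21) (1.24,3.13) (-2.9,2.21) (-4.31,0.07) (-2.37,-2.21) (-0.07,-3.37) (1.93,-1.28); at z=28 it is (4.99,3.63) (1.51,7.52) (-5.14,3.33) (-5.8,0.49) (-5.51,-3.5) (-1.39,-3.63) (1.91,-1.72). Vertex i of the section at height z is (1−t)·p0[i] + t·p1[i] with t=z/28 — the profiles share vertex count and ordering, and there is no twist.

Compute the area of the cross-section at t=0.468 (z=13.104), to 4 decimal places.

Cross-section at t=0.468: each vertex is (1-t)·p0[i] + t·p1[i].
  v1: (1-0.468)·(4.33,2.21) + 0.468·(4.99,3.63) = (4.6389,2.8746)
  v2: (1-0.468)·(1.24,3.13) + 0.468·(1.51,7.52) = (1.3664,5.1845)
  v3: (1-0.468)·(-2.9,2.21) + 0.468·(-5.14,3.33) = (-3.9483,2.7342)
  v4: (1-0.468)·(-4.31,0.07) + 0.468·(-5.8,0.49) = (-5.0073,0.2666)
  v5: (1-0.468)·(-2.37,-2.21) + 0.468·(-5.51,-3.5) = (-3.8395,-2.8137)
  v6: (1-0.468)·(-0.07,-3.37) + 0.468·(-1.39,-3.63) = (-0.6878,-3.4917)
  v7: (1-0.468)·(1.93,-1.28) + 0.468·(1.91,-1.72) = (1.9206,-1.4859)
Shoelace sum Σ(x_i·y_{i+1} − x_{i+1}·y_i):
  i=1: 4.6389·5.1845 − 1.3664·2.8746 = +20.1227 (running +20.1227)
  i=2: 1.3664·2.7342 − -3.9483·5.1845 = +24.2060 (running +44.3287)
  i=3: -3.9483·0.2666 − -5.0073·2.7342 = +12.6383 (running +56.9670)
  i=4: -5.0073·-2.8137 − -3.8395·0.2666 = +15.1127 (running +72.0797)
  i=5: -3.8395·-3.4917 − -0.6878·-2.8137 = +11.4712 (running +83.5509)
  i=6: -0.6878·-1.4859 − 1.9206·-3.4917 = +7.7282 (running +91.2791)
  i=7: 1.9206·2.8746 − 4.6389·-1.4859 = +12.4140 (running +103.6931)
Area = |Σ|/2 = |103.6931|/2 = 51.8466

Area at t=0.468: 51.8466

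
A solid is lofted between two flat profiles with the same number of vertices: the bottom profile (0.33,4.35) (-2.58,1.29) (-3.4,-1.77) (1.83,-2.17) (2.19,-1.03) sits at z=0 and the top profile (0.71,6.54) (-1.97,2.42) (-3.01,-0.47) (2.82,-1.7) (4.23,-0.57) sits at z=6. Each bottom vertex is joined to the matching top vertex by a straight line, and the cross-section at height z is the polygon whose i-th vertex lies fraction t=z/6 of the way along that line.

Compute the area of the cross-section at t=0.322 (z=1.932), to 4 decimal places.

Area at t=0.322: 24.7952

Cross-section at t=0.322: each vertex is (1-t)·p0[i] + t·p1[i].
  v1: (1-0.322)·(0.33,4.35) + 0.322·(0.71,6.54) = (0.4524,5.0552)
  v2: (1-0.322)·(-2.58,1.29) + 0.322·(-1.97,2.42) = (-2.3836,1.6539)
  v3: (1-0.322)·(-3.4,-1.77) + 0.322·(-3.01,-0.47) = (-3.2744,-1.3514)
  v4: (1-0.322)·(1.83,-2.17) + 0.322·(2.82,-1.7) = (2.1488,-2.0187)
  v5: (1-0.322)·(2.19,-1.03) + 0.322·(4.23,-0.57) = (2.8469,-0.8819)
Shoelace sum Σ(x_i·y_{i+1} − x_{i+1}·y_i):
  i=1: 0.4524·1.6539 − -2.3836·5.0552 = +12.7976 (running +12.7976)
  i=2: -2.3836·-1.3514 − -3.2744·1.6539 = +8.6366 (running +21.4342)
  i=3: -3.2744·-2.0187 − 2.1488·-1.3514 = +9.5138 (running +30.9480)
  i=4: 2.1488·-0.8819 − 2.8469·-2.0187 = +3.8519 (running +34.7999)
  i=5: 2.8469·5.0552 − 0.4524·-0.8819 = +14.7904 (running +49.5903)
Area = |Σ|/2 = |49.5903|/2 = 24.7952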